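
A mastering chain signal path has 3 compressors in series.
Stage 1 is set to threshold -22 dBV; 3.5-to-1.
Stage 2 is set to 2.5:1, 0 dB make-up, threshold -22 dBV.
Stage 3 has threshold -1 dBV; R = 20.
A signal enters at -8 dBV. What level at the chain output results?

Stage 1: 14 dB above -22 dBV, reduced 3.5:1 to 4 dB above → -18 dBV.
Stage 2: 4 dB above -22 dBV, reduced 2.5:1 to 1.6 dB above → -20.4 dBV.
Stage 3: -20.4 dBV is at or below the -1 dBV threshold — no compression; output -20.4 dBV.

-20.4 dBV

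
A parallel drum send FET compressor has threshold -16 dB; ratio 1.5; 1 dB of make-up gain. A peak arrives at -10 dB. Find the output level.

-11 dB

-10 dB sits 6 dB over threshold.
At 1.5:1 the overshoot is divided by 1.5, leaving 4 dB above threshold.
So the level is -16 + 4 = -12 dB; make-up adds 1 dB, giving -11 dB.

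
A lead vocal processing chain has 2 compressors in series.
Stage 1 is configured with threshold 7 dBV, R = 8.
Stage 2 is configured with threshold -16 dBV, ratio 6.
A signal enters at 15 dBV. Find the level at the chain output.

Stage 1: 15 dBV is 8 dB over 7 dBV; at 8:1 that becomes 1 dB over, giving 8 dBV.
Stage 2: overshoot 24 dB → 24/6 = 4 dB → -12 dBV.

-12 dBV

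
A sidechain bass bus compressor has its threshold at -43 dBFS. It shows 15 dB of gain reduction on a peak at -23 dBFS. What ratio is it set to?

4:1

Input overshoot = -23 − (-43) = 20 dB.
Output overshoot = 20 − 15 = 5 dB.
Ratio = input overshoot / output overshoot = 20 / 5 = 4.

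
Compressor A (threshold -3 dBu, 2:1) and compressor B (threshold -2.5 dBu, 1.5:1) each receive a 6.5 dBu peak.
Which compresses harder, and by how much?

A: GR = 9.5 − 9.5/2 = 4.75 dB.
B: GR = 9 − 9/1.5 = 3 dB.
A applies 1.75 dB more gain reduction.

A, by 1.75 dB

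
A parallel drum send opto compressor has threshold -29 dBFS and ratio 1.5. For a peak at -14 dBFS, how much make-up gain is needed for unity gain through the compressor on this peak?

5 dB

The peak compresses to -29 + 15/1.5 = -19 dBFS.
To reach -14 dBFS requires -14 − (-19) = 5 dB of make-up.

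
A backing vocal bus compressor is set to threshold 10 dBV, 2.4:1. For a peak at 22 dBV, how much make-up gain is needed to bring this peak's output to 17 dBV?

The peak compresses to 10 + 12/2.4 = 15 dBV.
To reach 17 dBV requires 17 − 15 = 2 dB of make-up.

2 dB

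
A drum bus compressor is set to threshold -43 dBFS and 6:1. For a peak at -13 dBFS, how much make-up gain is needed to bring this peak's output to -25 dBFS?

13 dB

Overshoot 30 dB → 30/6 = 5 dB after compression, so the compressed level is -43 + 5 = -38 dBFS.
Make-up = target − compressed = -25 − (-38) = 13 dB.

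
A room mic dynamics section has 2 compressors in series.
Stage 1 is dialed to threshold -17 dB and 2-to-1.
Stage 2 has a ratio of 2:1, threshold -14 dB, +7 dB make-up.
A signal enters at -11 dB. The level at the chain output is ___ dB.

Stage 1: 6 dB above -17 dB, reduced 2:1 to 3 dB above → -14 dB.
Stage 2: -14 dB ≤ -14 dB, so stage 2 doesn't engage; make-up brings it to -7 dB.

-7 dB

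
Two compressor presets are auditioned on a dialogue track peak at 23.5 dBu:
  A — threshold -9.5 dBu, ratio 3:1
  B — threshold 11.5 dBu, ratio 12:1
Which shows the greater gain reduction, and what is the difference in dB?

A, by 11 dB

A: overshoot 33 dB → output overshoot 11 dB → GR 22 dB.
B: overshoot 12 dB → output overshoot 1 dB → GR 11 dB.
Difference: 11 dB in favour of A.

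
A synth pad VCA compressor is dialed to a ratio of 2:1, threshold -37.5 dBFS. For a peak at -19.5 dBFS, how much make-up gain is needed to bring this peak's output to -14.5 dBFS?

Overshoot 18 dB → 18/2 = 9 dB after compression, so the compressed level is -37.5 + 9 = -28.5 dBFS.
Make-up = target − compressed = -14.5 − (-28.5) = 14 dB.

14 dB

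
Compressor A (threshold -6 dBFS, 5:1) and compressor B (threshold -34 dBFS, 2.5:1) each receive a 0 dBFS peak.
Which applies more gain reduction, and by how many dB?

A: overshoot 6 dB → output overshoot 1.2 dB → GR 4.8 dB.
B: overshoot 34 dB → output overshoot 13.6 dB → GR 20.4 dB.
Difference: 15.6 dB in favour of B.

B, by 15.6 dB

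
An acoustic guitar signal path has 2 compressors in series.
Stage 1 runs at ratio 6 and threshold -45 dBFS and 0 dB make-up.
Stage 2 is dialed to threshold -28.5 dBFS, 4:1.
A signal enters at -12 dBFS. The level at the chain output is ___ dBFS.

-39.5 dBFS

Stage 1: 33 dB above -45 dBFS, reduced 6:1 to 5.5 dB above → -39.5 dBFS.
Stage 2: -39.5 dBFS ≤ -28.5 dBFS, so stage 2 doesn't engage; output -39.5 dBFS.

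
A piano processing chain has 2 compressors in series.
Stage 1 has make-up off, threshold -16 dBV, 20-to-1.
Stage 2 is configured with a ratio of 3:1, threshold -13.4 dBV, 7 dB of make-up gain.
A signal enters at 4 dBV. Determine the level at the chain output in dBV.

Stage 1: 4 dBV is 20 dB over -16 dBV; at 20:1 that becomes 1 dB over, giving -15 dBV.
Stage 2: -15 dBV ≤ -13.4 dBV, so stage 2 doesn't engage; make-up brings it to -8 dBV.

-8 dBV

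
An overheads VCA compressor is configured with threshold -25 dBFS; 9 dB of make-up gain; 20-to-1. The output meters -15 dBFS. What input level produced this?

-5 dBFS

Stripping the +9 dB make-up gives -24 dBFS at the gain stage.
That's 1 dB above the -25 dBFS threshold.
Undo the ratio: input overshoot = 1 × 20 = 20 dB, giving input = -5 dBFS.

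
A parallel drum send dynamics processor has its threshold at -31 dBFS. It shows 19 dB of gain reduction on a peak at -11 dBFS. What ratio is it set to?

Input overshoot = -11 − (-31) = 20 dB.
Output overshoot = 20 − 19 = 1 dB.
Ratio = input overshoot / output overshoot = 20 / 1 = 20.

20:1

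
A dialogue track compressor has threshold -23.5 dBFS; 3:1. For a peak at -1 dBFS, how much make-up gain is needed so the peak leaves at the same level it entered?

15 dB

Without make-up, output = threshold + overshoot/3 = -23.5 + 7.5 = -16 dBFS.
Gap to target: 15 dB.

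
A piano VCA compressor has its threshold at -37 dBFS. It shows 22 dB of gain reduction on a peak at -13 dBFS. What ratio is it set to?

12:1

Input overshoot = -13 − (-37) = 24 dB.
Output overshoot = 24 − 22 = 2 dB.
Ratio = input overshoot / output overshoot = 24 / 2 = 12.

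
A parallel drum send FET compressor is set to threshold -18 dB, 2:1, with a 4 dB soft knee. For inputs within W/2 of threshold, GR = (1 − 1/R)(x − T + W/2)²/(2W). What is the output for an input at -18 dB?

-18.25 dB

x − T + W/2 = -18 − (-18) + 2 = 2.
GR = (1 − 1/2) × 2² / 8 = 0.5 × 4 / 8 = 0.25 dB.
Output = -18 − 0.25 = -18.25 dB.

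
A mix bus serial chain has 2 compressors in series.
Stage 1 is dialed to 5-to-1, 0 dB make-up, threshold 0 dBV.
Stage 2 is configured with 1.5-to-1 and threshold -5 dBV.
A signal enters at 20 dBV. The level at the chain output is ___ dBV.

Stage 1: 20 dB above 0 dBV, reduced 5:1 to 4 dB above → 4 dBV.
Stage 2: overshoot 9 dB → 9/1.5 = 6 dB → 1 dBV.

1 dBV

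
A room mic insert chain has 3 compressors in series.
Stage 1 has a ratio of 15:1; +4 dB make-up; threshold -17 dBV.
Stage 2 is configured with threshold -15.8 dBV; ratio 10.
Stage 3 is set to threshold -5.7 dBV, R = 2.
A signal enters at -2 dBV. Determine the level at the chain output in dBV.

Stage 1: -2 dBV is 15 dB over -17 dBV; at 15:1 that becomes 1 dB over, giving -16 dBV; +4 dB make-up → -12 dBV.
Stage 2: -12 dBV is 3.8 dB over -15.8 dBV; at 10:1 that becomes 0.38 dB over, giving -15.42 dBV.
Stage 3: -15.42 dBV ≤ -5.7 dBV, so stage 3 doesn't engage; output -15.42 dBV.

-15.42 dBV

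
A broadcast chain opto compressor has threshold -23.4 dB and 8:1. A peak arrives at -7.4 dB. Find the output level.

Overshoot: -7.4 − (-23.4) = 16 dB.
The 16 dB excess becomes 2 dB after 8:1 reduction.
Output = -23.4 + 2 = -21.4 dB.

-21.4 dB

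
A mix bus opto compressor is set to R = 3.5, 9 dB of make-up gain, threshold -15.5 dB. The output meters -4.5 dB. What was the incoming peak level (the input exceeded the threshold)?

Before make-up, the level was -4.5 − 9 = -13.5 dB.
The compressed level sits -13.5 − (-15.5) = 2 dB over threshold.
Before 3.5:1 compression the overshoot was 2 × 3.5 = 7 dB, so input = -15.5 + 7 = -8.5 dB.

-8.5 dB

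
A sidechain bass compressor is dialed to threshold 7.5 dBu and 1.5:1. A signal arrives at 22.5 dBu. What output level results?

22.5 dBu sits 15 dB over threshold.
At 1.5:1 the overshoot is divided by 1.5, leaving 10 dB above threshold.
That puts the output at 17.5 dBu.

17.5 dBu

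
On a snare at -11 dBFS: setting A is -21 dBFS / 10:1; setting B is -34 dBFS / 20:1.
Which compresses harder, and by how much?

B, by 12.85 dB

A: GR = 10 − 10/10 = 9 dB.
B: GR = 23 − 23/20 = 21.85 dB.
B applies 12.85 dB more gain reduction.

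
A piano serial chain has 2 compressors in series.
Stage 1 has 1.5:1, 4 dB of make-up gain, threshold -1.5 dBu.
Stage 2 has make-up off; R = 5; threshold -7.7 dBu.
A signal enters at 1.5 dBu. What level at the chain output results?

-5.26 dBu

Stage 1: overshoot 3 dB → 3/1.5 = 2 dB → 0.5 dBu; +4 dB make-up → 4.5 dBu.
Stage 2: overshoot 12.2 dB → 12.2/5 = 2.44 dB → -5.26 dBu.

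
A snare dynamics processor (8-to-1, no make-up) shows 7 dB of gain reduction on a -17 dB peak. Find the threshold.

Input is 8 dB above T (since output overshoot × R = input overshoot: (-24 − T)·8 = -17 − T gives T = -25 dB).
Check: -25 + (-17 − (-25))/8 = -25 + 1 = -24 dB. ✓

-25 dB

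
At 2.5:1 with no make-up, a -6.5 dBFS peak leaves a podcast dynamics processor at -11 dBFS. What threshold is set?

-14 dBFS

Gain reduction = -6.5 − (-11) = 4.5 dB; output overshoot = GR / (R − 1) = 4.5 / 1.5 = 3 dB.
Threshold = output − output overshoot = -11 − 3 = -14 dBFS.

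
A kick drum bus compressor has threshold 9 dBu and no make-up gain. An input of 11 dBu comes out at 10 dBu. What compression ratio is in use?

2:1

Input overshoot = 11 − 9 = 2 dB; output overshoot = 10 − 9 = 1 dB.
Ratio = 2 / 1 = 2.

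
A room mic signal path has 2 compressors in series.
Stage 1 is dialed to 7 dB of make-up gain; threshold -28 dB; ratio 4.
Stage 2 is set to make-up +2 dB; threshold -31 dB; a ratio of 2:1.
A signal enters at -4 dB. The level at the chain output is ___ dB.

Stage 1: -4 dB is 24 dB over -28 dB; at 4:1 that becomes 6 dB over, giving -22 dB; +7 dB make-up → -15 dB.
Stage 2: 16 dB above -31 dB, reduced 2:1 to 8 dB above → -23 dB; +2 dB make-up → -21 dB.

-21 dB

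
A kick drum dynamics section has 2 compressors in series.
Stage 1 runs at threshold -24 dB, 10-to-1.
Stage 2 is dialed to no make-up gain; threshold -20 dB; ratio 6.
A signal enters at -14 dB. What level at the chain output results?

-23 dB

Stage 1: overshoot 10 dB → 10/10 = 1 dB → -23 dB.
Stage 2: -23 dB is at or below the -20 dB threshold — no compression; output -23 dB.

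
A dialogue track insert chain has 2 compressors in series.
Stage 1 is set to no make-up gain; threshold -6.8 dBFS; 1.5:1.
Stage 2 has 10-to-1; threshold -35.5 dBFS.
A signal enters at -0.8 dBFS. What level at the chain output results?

-32.23 dBFS

Stage 1: overshoot 6 dB → 6/1.5 = 4 dB → -2.8 dBFS.
Stage 2: overshoot 32.7 dB → 32.7/10 = 3.27 dB → -32.23 dBFS.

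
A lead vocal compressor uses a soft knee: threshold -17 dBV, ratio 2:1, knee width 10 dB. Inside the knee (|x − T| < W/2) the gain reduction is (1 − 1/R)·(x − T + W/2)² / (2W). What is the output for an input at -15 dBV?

-16.225 dBV

x − T + W/2 = -15 − (-17) + 5 = 7.
GR = (1 − 1/2) × 7² / 20 = 0.5 × 49 / 20 = 1.225 dB.
Output = -15 − 1.225 = -16.225 dBV.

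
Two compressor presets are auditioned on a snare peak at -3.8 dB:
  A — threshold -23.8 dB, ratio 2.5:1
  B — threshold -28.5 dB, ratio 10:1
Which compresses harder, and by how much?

B, by 10.23 dB

A: overshoot 20 dB → output overshoot 8 dB → GR 12 dB.
B: overshoot 24.7 dB → output overshoot 2.47 dB → GR 22.23 dB.
Difference: 10.23 dB in favour of B.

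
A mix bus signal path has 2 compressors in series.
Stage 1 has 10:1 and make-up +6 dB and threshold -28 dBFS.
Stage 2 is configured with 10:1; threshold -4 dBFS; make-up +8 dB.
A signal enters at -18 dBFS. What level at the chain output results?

-13 dBFS

Stage 1: -18 dBFS is 10 dB over -28 dBFS; at 10:1 that becomes 1 dB over, giving -27 dBFS; +6 dB make-up → -21 dBFS.
Stage 2: below threshold (-21 ≤ -4); passes unchanged; make-up brings it to -13 dBFS.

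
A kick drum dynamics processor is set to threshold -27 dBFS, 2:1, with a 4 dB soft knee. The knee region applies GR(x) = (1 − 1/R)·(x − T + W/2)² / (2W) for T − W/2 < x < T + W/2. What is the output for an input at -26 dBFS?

-26.5625 dBFS

x − T + W/2 = -26 − (-27) + 2 = 3.
GR = (1 − 1/2) × 3² / 8 = 0.5 × 9 / 8 = 0.5625 dB.
Output = -26 − 0.5625 = -26.5625 dBFS.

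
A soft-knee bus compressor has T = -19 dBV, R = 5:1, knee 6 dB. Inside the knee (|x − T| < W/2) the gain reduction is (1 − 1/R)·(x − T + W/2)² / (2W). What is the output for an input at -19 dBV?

-19.6 dBV

x − T + W/2 = -19 − (-19) + 3 = 3.
GR = (1 − 1/5) × 3² / 12 = 0.8 × 9 / 12 = 0.6 dB.
Output = -19 − 0.6 = -19.6 dBV.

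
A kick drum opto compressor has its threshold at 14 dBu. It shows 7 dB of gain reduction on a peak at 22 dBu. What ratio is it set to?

8:1

Input overshoot = 22 − 14 = 8 dB.
Output overshoot = 8 − 7 = 1 dB.
Ratio = input overshoot / output overshoot = 8 / 1 = 8.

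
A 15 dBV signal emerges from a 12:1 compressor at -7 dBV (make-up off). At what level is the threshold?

Let T be the threshold. Output overshoot = (input overshoot)/R, so -7 − T = (15 − T)/12.
12·(-7 − T) = 15 − T → 11·T = -84 − 15 = -99.
T = -99/11 = -9 dBV.

-9 dBV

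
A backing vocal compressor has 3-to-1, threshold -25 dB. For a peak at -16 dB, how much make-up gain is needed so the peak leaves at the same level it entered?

Overshoot 9 dB → 9/3 = 3 dB after compression, so the compressed level is -25 + 3 = -22 dB.
Make-up = target − compressed = -16 − (-22) = 6 dB.

6 dB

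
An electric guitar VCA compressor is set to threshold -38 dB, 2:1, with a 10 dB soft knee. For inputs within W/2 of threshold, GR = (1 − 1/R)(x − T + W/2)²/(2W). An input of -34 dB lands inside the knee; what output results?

x − T + W/2 = -34 − (-38) + 5 = 9.
GR = (1 − 1/2) × 9² / 20 = 0.5 × 81 / 20 = 2.025 dB.
Output = -34 − 2.025 = -36.025 dB.

-36.025 dB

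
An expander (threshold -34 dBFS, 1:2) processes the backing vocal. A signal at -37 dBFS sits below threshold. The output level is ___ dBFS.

-40 dBFS

The input is 3 dB below the -34 dBFS threshold.
A 1:2 expander multiplies undershoot by 2: 3 × 2 = 6 dB below threshold.
Output = -34 − 6 = -40 dBFS.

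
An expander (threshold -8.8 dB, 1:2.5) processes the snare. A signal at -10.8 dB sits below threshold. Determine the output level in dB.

-13.8 dB

Undershoot = (-8.8) − (-10.8) = 2 dB.
At 1:2.5, that expands to 5 dB under threshold.
Output = -8.8 − 5 = -13.8 dB.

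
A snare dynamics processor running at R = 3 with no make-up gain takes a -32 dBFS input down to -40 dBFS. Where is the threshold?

Let T be the threshold. Output overshoot = (input overshoot)/R, so -40 − T = (-32 − T)/3.
3·(-40 − T) = -32 − T → 2·T = -120 − (-32) = -88.
T = -88/2 = -44 dBFS.

-44 dBFS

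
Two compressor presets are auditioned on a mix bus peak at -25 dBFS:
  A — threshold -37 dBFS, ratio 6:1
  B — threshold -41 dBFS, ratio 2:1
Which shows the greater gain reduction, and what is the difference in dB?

A: 12 dB over, compressed to 2 dB over, so 10 dB of GR.
B: 16 dB over, compressed to 8 dB over, so 8 dB of GR.
A reduces 2 dB more.

A, by 2 dB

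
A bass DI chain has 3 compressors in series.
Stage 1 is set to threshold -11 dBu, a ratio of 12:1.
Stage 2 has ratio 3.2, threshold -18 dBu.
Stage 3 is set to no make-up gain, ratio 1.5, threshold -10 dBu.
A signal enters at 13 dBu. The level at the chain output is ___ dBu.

-15.1875 dBu

Stage 1: 13 dBu is 24 dB over -11 dBu; at 12:1 that becomes 2 dB over, giving -9 dBu.
Stage 2: 9 dB above -18 dBu, reduced 3.2:1 to 2.8125 dB above → -15.1875 dBu.
Stage 3: -15.1875 dBu is at or below the -10 dBu threshold — no compression; output -15.1875 dBu.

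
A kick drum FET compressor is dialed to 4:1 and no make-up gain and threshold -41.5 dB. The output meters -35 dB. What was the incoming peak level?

Post-compression overshoot = -35 − (-41.5) = 6.5 dB.
Input overshoot = R × output overshoot = 26 dB → input = -41.5 + 26 = -15.5 dB.

-15.5 dB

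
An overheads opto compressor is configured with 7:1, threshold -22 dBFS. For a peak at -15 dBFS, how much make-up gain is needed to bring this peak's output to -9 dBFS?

The peak compresses to -22 + 7/7 = -21 dBFS.
To reach -9 dBFS requires -9 − (-21) = 12 dB of make-up.

12 dB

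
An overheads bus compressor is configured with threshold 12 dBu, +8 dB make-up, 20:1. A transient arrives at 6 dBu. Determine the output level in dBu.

14 dBu

6 dBu is 6 dB below the 12 dBu threshold, so no gain reduction is applied.
Make-up gain adds 8 dB: 6 + 8 = 14 dBu.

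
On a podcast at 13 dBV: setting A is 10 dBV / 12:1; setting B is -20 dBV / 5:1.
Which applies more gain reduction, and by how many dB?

B, by 23.65 dB

A: overshoot 3 dB → output overshoot 0.25 dB → GR 2.75 dB.
B: overshoot 33 dB → output overshoot 6.6 dB → GR 26.4 dB.
B reduces 23.65 dB more.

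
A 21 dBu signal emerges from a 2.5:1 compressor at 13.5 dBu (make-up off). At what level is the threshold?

8.5 dBu

Let T be the threshold. Output overshoot = (input overshoot)/R, so 13.5 − T = (21 − T)/2.5.
2.5·(13.5 − T) = 21 − T → 1.5·T = 33.75 − 21 = 12.75.
T = 12.75/1.5 = 8.5 dBu.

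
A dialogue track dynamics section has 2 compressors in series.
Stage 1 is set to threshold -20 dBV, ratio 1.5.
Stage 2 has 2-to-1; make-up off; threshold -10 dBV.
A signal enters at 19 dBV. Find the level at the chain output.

Stage 1: 39 dB above -20 dBV, reduced 1.5:1 to 26 dB above → 6 dBV.
Stage 2: 6 dBV is 16 dB over -10 dBV; at 2:1 that becomes 8 dB over, giving -2 dBV.

-2 dBV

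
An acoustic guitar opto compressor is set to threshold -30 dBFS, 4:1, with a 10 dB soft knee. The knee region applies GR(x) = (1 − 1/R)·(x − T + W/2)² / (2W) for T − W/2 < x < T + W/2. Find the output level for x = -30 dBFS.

-30.9375 dBFS

x − T + W/2 = -30 − (-30) + 5 = 5.
GR = (1 − 1/4) × 5² / 20 = 0.75 × 25 / 20 = 0.9375 dB.
Output = -30 − 0.9375 = -30.9375 dBFS.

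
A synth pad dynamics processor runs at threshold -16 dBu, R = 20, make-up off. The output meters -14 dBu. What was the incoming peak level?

24 dBu

That's 2 dB above the -16 dBu threshold.
Undo the ratio: input overshoot = 2 × 20 = 40 dB, giving input = 24 dBu.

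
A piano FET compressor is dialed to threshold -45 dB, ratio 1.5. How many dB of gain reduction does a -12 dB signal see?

11 dB

Overshoot = -12 − (-45) = 33 dB.
A 1.5:1 ratio leaves 22 dB of that excess.
GR = overshoot in − overshoot out = 33 − 22 = 11 dB.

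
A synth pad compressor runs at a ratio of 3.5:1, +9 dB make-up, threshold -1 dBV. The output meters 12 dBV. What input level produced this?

13 dBV

Stripping the +9 dB make-up gives 3 dBV at the gain stage.
The compressed level sits 3 − (-1) = 4 dB over threshold.
Before 3.5:1 compression the overshoot was 4 × 3.5 = 14 dB, so input = -1 + 14 = 13 dBV.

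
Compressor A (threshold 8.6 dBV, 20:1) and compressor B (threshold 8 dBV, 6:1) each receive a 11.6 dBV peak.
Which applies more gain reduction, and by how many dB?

A: overshoot 3 dB → output overshoot 0.15 dB → GR 2.85 dB.
B: overshoot 3.6 dB → output overshoot 0.6 dB → GR 3 dB.
B reduces 0.15 dB more.

B, by 0.15 dB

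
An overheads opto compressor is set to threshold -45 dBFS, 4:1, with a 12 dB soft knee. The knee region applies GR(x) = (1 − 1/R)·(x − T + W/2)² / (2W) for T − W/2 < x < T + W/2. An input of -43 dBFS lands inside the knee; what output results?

x − T + W/2 = -43 − (-45) + 6 = 8.
GR = (1 − 1/4) × 8² / 24 = 0.75 × 64 / 24 = 2 dB.
Output = -43 − 2 = -45 dBFS.

-45 dBFS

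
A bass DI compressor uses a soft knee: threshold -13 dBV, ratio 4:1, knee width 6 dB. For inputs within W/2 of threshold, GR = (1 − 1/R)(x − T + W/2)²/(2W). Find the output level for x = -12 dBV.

x − T + W/2 = -12 − (-13) + 3 = 4.
GR = (1 − 1/4) × 4² / 12 = 0.75 × 16 / 12 = 1 dB.
Output = -12 − 1 = -13 dBV.

-13 dBV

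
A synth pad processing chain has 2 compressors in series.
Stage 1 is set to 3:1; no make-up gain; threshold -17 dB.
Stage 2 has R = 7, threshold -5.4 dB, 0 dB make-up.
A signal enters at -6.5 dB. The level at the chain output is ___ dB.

Stage 1: -6.5 dB is 10.5 dB over -17 dB; at 3:1 that becomes 3.5 dB over, giving -13.5 dB.
Stage 2: below threshold (-13.5 ≤ -5.4); passes unchanged; output -13.5 dB.

-13.5 dB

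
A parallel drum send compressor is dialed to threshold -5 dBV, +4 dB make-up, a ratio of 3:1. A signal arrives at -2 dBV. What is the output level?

-2 dBV sits 3 dB over threshold.
The 3 dB excess becomes 1 dB after 3:1 reduction.
So the level is -5 + 1 = -4 dBV; make-up adds 4 dB, giving 0 dBV.

0 dBV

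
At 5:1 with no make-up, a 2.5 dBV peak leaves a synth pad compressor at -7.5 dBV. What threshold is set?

Input is 12.5 dB above T (since output overshoot × R = input overshoot: (-7.5 − T)·5 = 2.5 − T gives T = -10 dBV).
Check: -10 + (2.5 − (-10))/5 = -10 + 2.5 = -7.5 dBV. ✓

-10 dBV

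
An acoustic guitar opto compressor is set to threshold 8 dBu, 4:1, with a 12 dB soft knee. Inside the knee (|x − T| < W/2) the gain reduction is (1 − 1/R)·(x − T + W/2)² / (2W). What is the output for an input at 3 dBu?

2.96875 dBu

x − T + W/2 = 3 − 8 + 6 = 1.
GR = (1 − 1/4) × 1² / 24 = 0.75 × 1 / 24 = 0.03125 dB.
Output = 3 − 0.03125 = 2.96875 dBu.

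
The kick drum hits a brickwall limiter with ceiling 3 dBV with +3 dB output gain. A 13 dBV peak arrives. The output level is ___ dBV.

A brickwall limiter is an ∞:1 compressor: any input above the ceiling is clamped to 3 dBV.
Output gain then adds 3 dB: 3 + 3 = 6 dBV.

6 dBV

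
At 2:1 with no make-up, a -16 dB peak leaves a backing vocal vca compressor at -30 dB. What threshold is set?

Input is 28 dB above T (since output overshoot × R = input overshoot: (-30 − T)·2 = -16 − T gives T = -44 dB).
Check: -44 + (-16 − (-44))/2 = -44 + 14 = -30 dB. ✓

-44 dB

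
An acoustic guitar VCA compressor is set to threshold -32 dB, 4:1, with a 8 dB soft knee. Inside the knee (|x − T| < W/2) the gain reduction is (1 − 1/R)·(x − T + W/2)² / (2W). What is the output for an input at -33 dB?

-33.421875 dB

x − T + W/2 = -33 − (-32) + 4 = 3.
GR = (1 − 1/4) × 3² / 16 = 0.75 × 9 / 16 = 0.421875 dB.
Output = -33 − 0.421875 = -33.421875 dB.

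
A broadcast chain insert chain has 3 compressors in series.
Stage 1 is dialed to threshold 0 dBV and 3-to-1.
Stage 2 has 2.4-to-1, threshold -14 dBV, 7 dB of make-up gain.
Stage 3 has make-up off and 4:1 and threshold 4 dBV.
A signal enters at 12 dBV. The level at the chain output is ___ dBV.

0.5 dBV

Stage 1: 12 dBV is 12 dB over 0 dBV; at 3:1 that becomes 4 dB over, giving 4 dBV.
Stage 2: 4 dBV is 18 dB over -14 dBV; at 2.4:1 that becomes 7.5 dB over, giving -6.5 dBV; +7 dB make-up → 0.5 dBV.
Stage 3: 0.5 dBV is at or below the 4 dBV threshold — no compression; output 0.5 dBV.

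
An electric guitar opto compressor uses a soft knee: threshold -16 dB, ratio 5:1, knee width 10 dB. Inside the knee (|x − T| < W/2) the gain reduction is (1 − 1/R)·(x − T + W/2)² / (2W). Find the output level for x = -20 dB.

x − T + W/2 = -20 − (-16) + 5 = 1.
GR = (1 − 1/5) × 1² / 20 = 0.8 × 1 / 20 = 0.04 dB.
Output = -20 − 0.04 = -20.04 dB.

-20.04 dB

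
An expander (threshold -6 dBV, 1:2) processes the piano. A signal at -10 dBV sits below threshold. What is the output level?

Below threshold, a 1:2 expander applies gain = (2−1)×(T − x) of attenuation.
(2−1) × 4 = 4 dB, so output = -10 − 4 = -14 dBV.

-14 dBV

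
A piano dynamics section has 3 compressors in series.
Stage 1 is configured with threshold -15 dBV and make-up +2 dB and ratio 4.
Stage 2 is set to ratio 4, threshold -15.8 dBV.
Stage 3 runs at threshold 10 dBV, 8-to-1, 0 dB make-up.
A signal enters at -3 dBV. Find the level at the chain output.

Stage 1: 12 dB above -15 dBV, reduced 4:1 to 3 dB above → -12 dBV; +2 dB make-up → -10 dBV.
Stage 2: -10 dBV is 5.8 dB over -15.8 dBV; at 4:1 that becomes 1.45 dB over, giving -14.35 dBV.
Stage 3: below threshold (-14.35 ≤ 10); passes unchanged; output -14.35 dBV.

-14.35 dBV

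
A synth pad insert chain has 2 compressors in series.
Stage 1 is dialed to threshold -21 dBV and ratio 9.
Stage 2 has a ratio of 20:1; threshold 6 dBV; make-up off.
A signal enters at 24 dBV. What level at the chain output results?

Stage 1: 24 dBV is 45 dB over -21 dBV; at 9:1 that becomes 5 dB over, giving -16 dBV.
Stage 2: below threshold (-16 ≤ 6); passes unchanged; output -16 dBV.

-16 dBV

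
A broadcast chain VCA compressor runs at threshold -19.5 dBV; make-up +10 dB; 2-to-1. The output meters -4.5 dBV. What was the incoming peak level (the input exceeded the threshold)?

-9.5 dBV

Stripping the +10 dB make-up gives -14.5 dBV at the gain stage.
The compressed level sits -14.5 − (-19.5) = 5 dB over threshold.
Input overshoot = R × output overshoot = 10 dB → input = -19.5 + 10 = -9.5 dBV.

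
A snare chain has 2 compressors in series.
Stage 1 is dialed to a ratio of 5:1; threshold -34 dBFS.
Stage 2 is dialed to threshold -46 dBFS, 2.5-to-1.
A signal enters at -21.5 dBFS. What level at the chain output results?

-40.2 dBFS

Stage 1: overshoot 12.5 dB → 12.5/5 = 2.5 dB → -31.5 dBFS.
Stage 2: 14.5 dB above -46 dBFS, reduced 2.5:1 to 5.8 dB above → -40.2 dBFS.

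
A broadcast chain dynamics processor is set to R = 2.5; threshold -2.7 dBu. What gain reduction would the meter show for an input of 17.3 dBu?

The signal is 20 dB above threshold.
At 2.5:1, output sits 20/2.5 = 8 dB above threshold.
So the signal is attenuated by 20 − 8 = 12 dB.

12 dB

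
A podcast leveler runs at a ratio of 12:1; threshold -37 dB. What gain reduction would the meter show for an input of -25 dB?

11 dB

Overshoot = -25 − (-37) = 12 dB.
A 12:1 ratio leaves 1 dB of that excess.
So the signal is attenuated by 12 − 1 = 11 dB.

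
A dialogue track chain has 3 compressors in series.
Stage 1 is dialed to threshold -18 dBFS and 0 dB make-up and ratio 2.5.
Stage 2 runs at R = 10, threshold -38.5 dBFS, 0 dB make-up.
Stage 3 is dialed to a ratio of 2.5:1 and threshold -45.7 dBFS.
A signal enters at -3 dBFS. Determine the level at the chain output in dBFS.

Stage 1: 15 dB above -18 dBFS, reduced 2.5:1 to 6 dB above → -12 dBFS.
Stage 2: -12 dBFS is 26.5 dB over -38.5 dBFS; at 10:1 that becomes 2.65 dB over, giving -35.85 dBFS.
Stage 3: overshoot 9.85 dB → 9.85/2.5 = 3.94 dB → -41.76 dBFS.

-41.76 dBFS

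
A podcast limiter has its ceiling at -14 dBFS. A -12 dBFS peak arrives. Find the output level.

-14 dBFS

The limiter clamps the peak to its -14 dBFS ceiling.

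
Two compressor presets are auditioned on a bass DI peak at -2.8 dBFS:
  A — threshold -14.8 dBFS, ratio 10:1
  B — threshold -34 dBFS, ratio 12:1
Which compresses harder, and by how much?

A: 12 dB over, compressed to 1.2 dB over, so 10.8 dB of GR.
B: 31.2 dB over, compressed to 2.6 dB over, so 28.6 dB of GR.
Difference: 17.8 dB in favour of B.

B, by 17.8 dB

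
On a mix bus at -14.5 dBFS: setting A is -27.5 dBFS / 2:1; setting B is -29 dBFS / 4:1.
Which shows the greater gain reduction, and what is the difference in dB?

B, by 4.375 dB

A: overshoot 13 dB → output overshoot 6.5 dB → GR 6.5 dB.
B: overshoot 14.5 dB → output overshoot 3.625 dB → GR 10.875 dB.
Difference: 4.375 dB in favour of B.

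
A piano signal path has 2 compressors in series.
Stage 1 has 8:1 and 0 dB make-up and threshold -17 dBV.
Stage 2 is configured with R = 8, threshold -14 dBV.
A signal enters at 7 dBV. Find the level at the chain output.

-14 dBV

Stage 1: 7 dBV is 24 dB over -17 dBV; at 8:1 that becomes 3 dB over, giving -14 dBV.
Stage 2: below threshold (-14 ≤ -14); passes unchanged; output -14 dBV.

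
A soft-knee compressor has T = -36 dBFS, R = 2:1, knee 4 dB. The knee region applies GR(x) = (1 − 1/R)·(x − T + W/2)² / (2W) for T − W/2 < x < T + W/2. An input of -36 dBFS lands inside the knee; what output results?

x − T + W/2 = -36 − (-36) + 2 = 2.
GR = (1 − 1/2) × 2² / 8 = 0.5 × 4 / 8 = 0.25 dB.
Output = -36 − 0.25 = -36.25 dBFS.

-36.25 dBFS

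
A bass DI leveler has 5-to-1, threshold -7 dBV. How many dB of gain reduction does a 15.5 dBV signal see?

18 dB

Overshoot = 15.5 − (-7) = 22.5 dB.
After 5:1 compression the overshoot becomes 22.5/5 = 4.5 dB.
Gain reduction = 22.5 − 4.5 = 18 dB.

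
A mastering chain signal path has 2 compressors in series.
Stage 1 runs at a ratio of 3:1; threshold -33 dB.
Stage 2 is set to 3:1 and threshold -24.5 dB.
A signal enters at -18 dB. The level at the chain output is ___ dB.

Stage 1: 15 dB above -33 dB, reduced 3:1 to 5 dB above → -28 dB.
Stage 2: below threshold (-28 ≤ -24.5); passes unchanged; output -28 dB.

-28 dB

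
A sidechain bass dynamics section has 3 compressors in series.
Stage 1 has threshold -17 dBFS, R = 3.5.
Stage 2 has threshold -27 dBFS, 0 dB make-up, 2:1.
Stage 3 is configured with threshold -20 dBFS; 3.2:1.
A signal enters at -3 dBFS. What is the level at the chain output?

Stage 1: 14 dB above -17 dBFS, reduced 3.5:1 to 4 dB above → -13 dBFS.
Stage 2: 14 dB above -27 dBFS, reduced 2:1 to 7 dB above → -20 dBFS.
Stage 3: -20 dBFS ≤ -20 dBFS, so stage 3 doesn't engage; output -20 dBFS.

-20 dBFS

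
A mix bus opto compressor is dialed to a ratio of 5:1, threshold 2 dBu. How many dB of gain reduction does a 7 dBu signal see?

Overshoot = 7 − 2 = 5 dB.
At 5:1, output sits 5/5 = 1 dB above threshold.
GR = overshoot in − overshoot out = 5 − 1 = 4 dB.

4 dB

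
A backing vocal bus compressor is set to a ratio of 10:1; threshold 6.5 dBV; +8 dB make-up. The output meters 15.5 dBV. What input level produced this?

Before make-up, the level was 15.5 − 8 = 7.5 dBV.
That's 1 dB above the 6.5 dBV threshold.
Undo the ratio: input overshoot = 1 × 10 = 10 dB, giving input = 16.5 dBV.

16.5 dBV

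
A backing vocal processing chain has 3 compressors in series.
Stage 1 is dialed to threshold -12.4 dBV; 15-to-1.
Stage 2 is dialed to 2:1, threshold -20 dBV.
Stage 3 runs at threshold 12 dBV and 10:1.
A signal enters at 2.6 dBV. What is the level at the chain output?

-15.7 dBV

Stage 1: overshoot 15 dB → 15/15 = 1 dB → -11.4 dBV.
Stage 2: -11.4 dBV is 8.6 dB over -20 dBV; at 2:1 that becomes 4.3 dB over, giving -15.7 dBV.
Stage 3: below threshold (-15.7 ≤ 12); passes unchanged; output -15.7 dBV.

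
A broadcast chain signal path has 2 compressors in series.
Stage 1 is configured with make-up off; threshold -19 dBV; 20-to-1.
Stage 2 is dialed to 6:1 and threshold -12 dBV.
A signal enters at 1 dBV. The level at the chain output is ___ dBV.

-18 dBV

Stage 1: overshoot 20 dB → 20/20 = 1 dB → -18 dBV.
Stage 2: -18 dBV ≤ -12 dBV, so stage 2 doesn't engage; output -18 dBV.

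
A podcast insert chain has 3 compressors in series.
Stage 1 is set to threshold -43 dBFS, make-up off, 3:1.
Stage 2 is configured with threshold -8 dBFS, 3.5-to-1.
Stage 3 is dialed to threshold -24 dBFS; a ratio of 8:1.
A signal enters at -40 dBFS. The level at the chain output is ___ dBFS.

-42 dBFS

Stage 1: 3 dB above -43 dBFS, reduced 3:1 to 1 dB above → -42 dBFS.
Stage 2: below threshold (-42 ≤ -8); passes unchanged; output -42 dBFS.
Stage 3: below threshold (-42 ≤ -24); passes unchanged; output -42 dBFS.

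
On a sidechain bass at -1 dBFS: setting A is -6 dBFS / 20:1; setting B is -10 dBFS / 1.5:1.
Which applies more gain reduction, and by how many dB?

A, by 1.75 dB

A: GR = 5 − 5/20 = 4.75 dB.
B: GR = 9 − 9/1.5 = 3 dB.
Difference: 1.75 dB in favour of A.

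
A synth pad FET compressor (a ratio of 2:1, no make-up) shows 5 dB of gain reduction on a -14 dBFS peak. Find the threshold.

-24 dBFS

Input is 10 dB above T (since output overshoot × R = input overshoot: (-19 − T)·2 = -14 − T gives T = -24 dBFS).
Check: -24 + (-14 − (-24))/2 = -24 + 5 = -19 dBFS. ✓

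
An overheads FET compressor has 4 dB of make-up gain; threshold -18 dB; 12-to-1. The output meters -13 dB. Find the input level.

Before make-up, the level was -13 − 4 = -17 dB.
The compressed level sits -17 − (-18) = 1 dB over threshold.
Input overshoot = R × output overshoot = 12 dB → input = -18 + 12 = -6 dB.

-6 dB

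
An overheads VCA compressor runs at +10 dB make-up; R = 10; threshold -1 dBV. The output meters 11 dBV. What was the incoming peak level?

19 dBV

Stripping the +10 dB make-up gives 1 dBV at the gain stage.
The compressed level sits 1 − (-1) = 2 dB over threshold.
Undo the ratio: input overshoot = 2 × 10 = 20 dB, giving input = 19 dBV.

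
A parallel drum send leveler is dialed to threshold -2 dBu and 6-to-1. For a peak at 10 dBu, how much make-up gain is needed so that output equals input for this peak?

Overshoot 12 dB → 12/6 = 2 dB after compression, so the compressed level is -2 + 2 = 0 dBu.
Make-up = target − compressed = 10 − 0 = 10 dB.

10 dB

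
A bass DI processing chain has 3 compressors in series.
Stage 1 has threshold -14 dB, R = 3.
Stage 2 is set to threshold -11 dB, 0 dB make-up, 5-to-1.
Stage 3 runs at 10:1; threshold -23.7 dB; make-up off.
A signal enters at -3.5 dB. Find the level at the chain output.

-22.42 dB

Stage 1: 10.5 dB above -14 dB, reduced 3:1 to 3.5 dB above → -10.5 dB.
Stage 2: overshoot 0.5 dB → 0.5/5 = 0.1 dB → -10.9 dB.
Stage 3: overshoot 12.8 dB → 12.8/10 = 1.28 dB → -22.42 dB.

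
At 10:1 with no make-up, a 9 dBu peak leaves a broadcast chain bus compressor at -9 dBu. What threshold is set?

-11 dBu

Gain reduction = 9 − (-9) = 18 dB; output overshoot = GR / (R − 1) = 18 / 9 = 2 dB.
Threshold = output − output overshoot = -9 − 2 = -11 dBu.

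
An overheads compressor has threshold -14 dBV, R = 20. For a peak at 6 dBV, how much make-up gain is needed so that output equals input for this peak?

19 dB

Overshoot 20 dB → 20/20 = 1 dB after compression, so the compressed level is -14 + 1 = -13 dBV.
Make-up = target − compressed = 6 − (-13) = 19 dB.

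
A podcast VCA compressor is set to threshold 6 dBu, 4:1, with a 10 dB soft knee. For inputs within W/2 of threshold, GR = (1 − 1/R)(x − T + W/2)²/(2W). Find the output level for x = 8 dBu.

x − T + W/2 = 8 − 6 + 5 = 7.
GR = (1 − 1/4) × 7² / 20 = 0.75 × 49 / 20 = 1.8375 dB.
Output = 8 − 1.8375 = 6.1625 dBu.

6.1625 dBu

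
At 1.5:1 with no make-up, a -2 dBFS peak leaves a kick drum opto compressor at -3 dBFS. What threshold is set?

-5 dBFS

Input is 3 dB above T (since output overshoot × R = input overshoot: (-3 − T)·1.5 = -2 − T gives T = -5 dBFS).
Check: -5 + (-2 − (-5))/1.5 = -5 + 2 = -3 dBFS. ✓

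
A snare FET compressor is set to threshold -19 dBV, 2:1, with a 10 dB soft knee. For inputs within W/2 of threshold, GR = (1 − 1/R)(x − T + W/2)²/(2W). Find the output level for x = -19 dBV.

-19.625 dBV

x − T + W/2 = -19 − (-19) + 5 = 5.
GR = (1 − 1/2) × 5² / 20 = 0.5 × 25 / 20 = 0.625 dB.
Output = -19 − 0.625 = -19.625 dBV.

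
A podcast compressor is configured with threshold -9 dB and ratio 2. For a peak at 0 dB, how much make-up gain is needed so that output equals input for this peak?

Overshoot 9 dB → 9/2 = 4.5 dB after compression, so the compressed level is -9 + 4.5 = -4.5 dB.
Make-up = target − compressed = 0 − (-4.5) = 4.5 dB.

4.5 dB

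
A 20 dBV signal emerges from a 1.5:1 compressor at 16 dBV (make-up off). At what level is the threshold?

8 dBV

Gain reduction = 20 − 16 = 4 dB; output overshoot = GR / (R − 1) = 4 / 0.5 = 8 dB.
Threshold = output − output overshoot = 16 − 8 = 8 dBV.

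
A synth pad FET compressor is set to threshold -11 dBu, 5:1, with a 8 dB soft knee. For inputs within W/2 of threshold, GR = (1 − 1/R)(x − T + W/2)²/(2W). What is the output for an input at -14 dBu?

x − T + W/2 = -14 − (-11) + 4 = 1.
GR = (1 − 1/5) × 1² / 16 = 0.8 × 1 / 16 = 0.05 dB.
Output = -14 − 0.05 = -14.05 dBu.

-14.05 dBu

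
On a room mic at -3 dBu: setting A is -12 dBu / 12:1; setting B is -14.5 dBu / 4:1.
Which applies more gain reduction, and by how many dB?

A: overshoot 9 dB → output overshoot 0.75 dB → GR 8.25 dB.
B: overshoot 11.5 dB → output overshoot 2.875 dB → GR 8.625 dB.
Difference: 0.375 dB in favour of B.

B, by 0.375 dB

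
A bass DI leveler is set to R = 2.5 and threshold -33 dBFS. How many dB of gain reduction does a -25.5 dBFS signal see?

The signal is 7.5 dB above threshold.
At 2.5:1, output sits 7.5/2.5 = 3 dB above threshold.
GR = overshoot in − overshoot out = 7.5 − 3 = 4.5 dB.

4.5 dB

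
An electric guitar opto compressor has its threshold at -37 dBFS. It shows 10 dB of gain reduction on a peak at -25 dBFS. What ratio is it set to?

Input overshoot = -25 − (-37) = 12 dB.
Output overshoot = 12 − 10 = 2 dB.
Ratio = input overshoot / output overshoot = 12 / 2 = 6.

6:1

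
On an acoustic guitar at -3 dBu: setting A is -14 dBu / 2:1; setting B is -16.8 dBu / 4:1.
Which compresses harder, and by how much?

B, by 4.85 dB

A: overshoot 11 dB → output overshoot 5.5 dB → GR 5.5 dB.
B: overshoot 13.8 dB → output overshoot 3.45 dB → GR 10.35 dB.
B reduces 4.85 dB more.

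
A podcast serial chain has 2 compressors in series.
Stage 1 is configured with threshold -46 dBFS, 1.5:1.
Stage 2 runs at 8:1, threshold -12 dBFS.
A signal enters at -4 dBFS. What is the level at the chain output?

Stage 1: overshoot 42 dB → 42/1.5 = 28 dB → -18 dBFS.
Stage 2: -18 dBFS is at or below the -12 dBFS threshold — no compression; output -18 dBFS.

-18 dBFS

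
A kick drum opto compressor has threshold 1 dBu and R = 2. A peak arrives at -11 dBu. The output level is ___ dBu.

-11 dBu is 12 dB below the 1 dBu threshold, so no gain reduction is applied.
Output = input = -11 dBu.

-11 dBu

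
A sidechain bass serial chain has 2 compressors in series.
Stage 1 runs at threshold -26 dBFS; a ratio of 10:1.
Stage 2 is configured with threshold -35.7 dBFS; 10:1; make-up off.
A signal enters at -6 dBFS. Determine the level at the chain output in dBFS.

-34.53 dBFS

Stage 1: -6 dBFS is 20 dB over -26 dBFS; at 10:1 that becomes 2 dB over, giving -24 dBFS.
Stage 2: 11.7 dB above -35.7 dBFS, reduced 10:1 to 1.17 dB above → -34.53 dBFS.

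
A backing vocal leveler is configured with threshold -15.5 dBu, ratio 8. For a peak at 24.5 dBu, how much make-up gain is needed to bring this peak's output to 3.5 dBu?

The peak compresses to -15.5 + 40/8 = -10.5 dBu.
To reach 3.5 dBu requires 3.5 − (-10.5) = 14 dB of make-up.

14 dB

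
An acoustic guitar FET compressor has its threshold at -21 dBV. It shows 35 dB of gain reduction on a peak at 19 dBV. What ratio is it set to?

8:1

Input overshoot = 19 − (-21) = 40 dB.
Output overshoot = 40 − 35 = 5 dB.
Ratio = input overshoot / output overshoot = 40 / 5 = 8.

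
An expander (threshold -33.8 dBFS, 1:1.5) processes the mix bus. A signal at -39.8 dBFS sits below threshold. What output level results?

-42.8 dBFS

Undershoot = (-33.8) − (-39.8) = 6 dB.
At 1:1.5, that expands to 9 dB under threshold.
Output = -33.8 − 9 = -42.8 dBFS.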